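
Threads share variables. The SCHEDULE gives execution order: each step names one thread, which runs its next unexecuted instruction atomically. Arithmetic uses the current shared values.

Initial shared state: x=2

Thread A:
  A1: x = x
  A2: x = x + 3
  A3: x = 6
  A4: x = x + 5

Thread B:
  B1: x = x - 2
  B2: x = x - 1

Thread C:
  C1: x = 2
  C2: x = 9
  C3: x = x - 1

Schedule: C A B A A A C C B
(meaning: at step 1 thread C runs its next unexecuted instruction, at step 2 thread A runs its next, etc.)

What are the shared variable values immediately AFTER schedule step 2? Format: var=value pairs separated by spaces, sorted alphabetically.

Step 1: thread C executes C1 (x = 2). Shared: x=2. PCs: A@0 B@0 C@1
Step 2: thread A executes A1 (x = x). Shared: x=2. PCs: A@1 B@0 C@1

Answer: x=2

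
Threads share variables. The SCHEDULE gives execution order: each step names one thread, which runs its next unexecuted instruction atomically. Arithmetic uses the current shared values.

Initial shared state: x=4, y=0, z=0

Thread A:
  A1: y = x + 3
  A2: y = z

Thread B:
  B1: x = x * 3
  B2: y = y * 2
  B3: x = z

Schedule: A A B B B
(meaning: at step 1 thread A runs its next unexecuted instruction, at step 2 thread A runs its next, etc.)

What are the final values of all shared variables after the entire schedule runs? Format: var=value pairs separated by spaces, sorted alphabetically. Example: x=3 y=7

Step 1: thread A executes A1 (y = x + 3). Shared: x=4 y=7 z=0. PCs: A@1 B@0
Step 2: thread A executes A2 (y = z). Shared: x=4 y=0 z=0. PCs: A@2 B@0
Step 3: thread B executes B1 (x = x * 3). Shared: x=12 y=0 z=0. PCs: A@2 B@1
Step 4: thread B executes B2 (y = y * 2). Shared: x=12 y=0 z=0. PCs: A@2 B@2
Step 5: thread B executes B3 (x = z). Shared: x=0 y=0 z=0. PCs: A@2 B@3

Answer: x=0 y=0 z=0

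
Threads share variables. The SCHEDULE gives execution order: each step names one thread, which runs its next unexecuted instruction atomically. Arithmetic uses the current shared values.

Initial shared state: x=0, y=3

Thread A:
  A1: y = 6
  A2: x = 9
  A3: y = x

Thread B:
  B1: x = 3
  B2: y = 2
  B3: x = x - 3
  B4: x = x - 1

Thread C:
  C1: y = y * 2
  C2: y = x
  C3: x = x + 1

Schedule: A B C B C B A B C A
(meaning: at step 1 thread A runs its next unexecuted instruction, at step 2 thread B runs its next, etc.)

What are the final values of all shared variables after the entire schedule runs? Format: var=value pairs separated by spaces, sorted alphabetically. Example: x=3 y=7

Step 1: thread A executes A1 (y = 6). Shared: x=0 y=6. PCs: A@1 B@0 C@0
Step 2: thread B executes B1 (x = 3). Shared: x=3 y=6. PCs: A@1 B@1 C@0
Step 3: thread C executes C1 (y = y * 2). Shared: x=3 y=12. PCs: A@1 B@1 C@1
Step 4: thread B executes B2 (y = 2). Shared: x=3 y=2. PCs: A@1 B@2 C@1
Step 5: thread C executes C2 (y = x). Shared: x=3 y=3. PCs: A@1 B@2 C@2
Step 6: thread B executes B3 (x = x - 3). Shared: x=0 y=3. PCs: A@1 B@3 C@2
Step 7: thread A executes A2 (x = 9). Shared: x=9 y=3. PCs: A@2 B@3 C@2
Step 8: thread B executes B4 (x = x - 1). Shared: x=8 y=3. PCs: A@2 B@4 C@2
Step 9: thread C executes C3 (x = x + 1). Shared: x=9 y=3. PCs: A@2 B@4 C@3
Step 10: thread A executes A3 (y = x). Shared: x=9 y=9. PCs: A@3 B@4 C@3

Answer: x=9 y=9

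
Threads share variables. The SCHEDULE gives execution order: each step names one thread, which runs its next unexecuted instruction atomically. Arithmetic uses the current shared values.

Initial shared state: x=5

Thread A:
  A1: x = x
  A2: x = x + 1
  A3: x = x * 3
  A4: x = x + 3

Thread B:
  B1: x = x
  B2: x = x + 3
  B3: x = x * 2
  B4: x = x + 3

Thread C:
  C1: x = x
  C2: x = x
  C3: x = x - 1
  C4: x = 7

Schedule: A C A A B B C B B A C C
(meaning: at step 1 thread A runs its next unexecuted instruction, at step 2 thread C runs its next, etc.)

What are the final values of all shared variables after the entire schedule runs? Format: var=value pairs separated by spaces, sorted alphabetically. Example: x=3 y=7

Step 1: thread A executes A1 (x = x). Shared: x=5. PCs: A@1 B@0 C@0
Step 2: thread C executes C1 (x = x). Shared: x=5. PCs: A@1 B@0 C@1
Step 3: thread A executes A2 (x = x + 1). Shared: x=6. PCs: A@2 B@0 C@1
Step 4: thread A executes A3 (x = x * 3). Shared: x=18. PCs: A@3 B@0 C@1
Step 5: thread B executes B1 (x = x). Shared: x=18. PCs: A@3 B@1 C@1
Step 6: thread B executes B2 (x = x + 3). Shared: x=21. PCs: A@3 B@2 C@1
Step 7: thread C executes C2 (x = x). Shared: x=21. PCs: A@3 B@2 C@2
Step 8: thread B executes B3 (x = x * 2). Shared: x=42. PCs: A@3 B@3 C@2
Step 9: thread B executes B4 (x = x + 3). Shared: x=45. PCs: A@3 B@4 C@2
Step 10: thread A executes A4 (x = x + 3). Shared: x=48. PCs: A@4 B@4 C@2
Step 11: thread C executes C3 (x = x - 1). Shared: x=47. PCs: A@4 B@4 C@3
Step 12: thread C executes C4 (x = 7). Shared: x=7. PCs: A@4 B@4 C@4

Answer: x=7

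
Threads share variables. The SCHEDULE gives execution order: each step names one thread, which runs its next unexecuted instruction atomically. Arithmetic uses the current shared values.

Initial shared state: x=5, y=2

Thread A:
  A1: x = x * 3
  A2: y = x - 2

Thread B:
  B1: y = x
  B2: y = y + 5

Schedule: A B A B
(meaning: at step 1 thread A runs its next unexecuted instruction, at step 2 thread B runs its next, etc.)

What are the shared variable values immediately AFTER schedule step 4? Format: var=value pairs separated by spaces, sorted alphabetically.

Step 1: thread A executes A1 (x = x * 3). Shared: x=15 y=2. PCs: A@1 B@0
Step 2: thread B executes B1 (y = x). Shared: x=15 y=15. PCs: A@1 B@1
Step 3: thread A executes A2 (y = x - 2). Shared: x=15 y=13. PCs: A@2 B@1
Step 4: thread B executes B2 (y = y + 5). Shared: x=15 y=18. PCs: A@2 B@2

Answer: x=15 y=18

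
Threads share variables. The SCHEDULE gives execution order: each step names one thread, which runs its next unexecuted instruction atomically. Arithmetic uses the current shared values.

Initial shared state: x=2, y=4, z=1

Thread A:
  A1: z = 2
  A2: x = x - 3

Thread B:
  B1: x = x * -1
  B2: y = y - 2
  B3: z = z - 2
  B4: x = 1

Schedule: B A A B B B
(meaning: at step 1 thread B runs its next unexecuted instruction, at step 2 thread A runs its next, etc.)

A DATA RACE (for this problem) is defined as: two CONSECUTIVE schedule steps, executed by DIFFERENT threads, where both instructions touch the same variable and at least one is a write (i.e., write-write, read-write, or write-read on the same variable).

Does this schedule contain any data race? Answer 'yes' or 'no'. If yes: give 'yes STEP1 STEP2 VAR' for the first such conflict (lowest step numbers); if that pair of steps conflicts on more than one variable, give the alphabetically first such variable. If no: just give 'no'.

Steps 1,2: B(r=x,w=x) vs A(r=-,w=z). No conflict.
Steps 2,3: same thread (A). No race.
Steps 3,4: A(r=x,w=x) vs B(r=y,w=y). No conflict.
Steps 4,5: same thread (B). No race.
Steps 5,6: same thread (B). No race.

Answer: no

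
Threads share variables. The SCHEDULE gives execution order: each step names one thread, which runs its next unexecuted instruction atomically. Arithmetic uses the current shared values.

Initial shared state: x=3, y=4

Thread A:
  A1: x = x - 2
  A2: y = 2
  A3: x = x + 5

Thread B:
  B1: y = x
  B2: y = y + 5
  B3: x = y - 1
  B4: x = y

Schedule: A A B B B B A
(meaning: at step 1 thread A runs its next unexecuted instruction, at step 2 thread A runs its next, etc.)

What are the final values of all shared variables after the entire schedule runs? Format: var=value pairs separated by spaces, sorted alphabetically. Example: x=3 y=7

Answer: x=11 y=6

Derivation:
Step 1: thread A executes A1 (x = x - 2). Shared: x=1 y=4. PCs: A@1 B@0
Step 2: thread A executes A2 (y = 2). Shared: x=1 y=2. PCs: A@2 B@0
Step 3: thread B executes B1 (y = x). Shared: x=1 y=1. PCs: A@2 B@1
Step 4: thread B executes B2 (y = y + 5). Shared: x=1 y=6. PCs: A@2 B@2
Step 5: thread B executes B3 (x = y - 1). Shared: x=5 y=6. PCs: A@2 B@3
Step 6: thread B executes B4 (x = y). Shared: x=6 y=6. PCs: A@2 B@4
Step 7: thread A executes A3 (x = x + 5). Shared: x=11 y=6. PCs: A@3 B@4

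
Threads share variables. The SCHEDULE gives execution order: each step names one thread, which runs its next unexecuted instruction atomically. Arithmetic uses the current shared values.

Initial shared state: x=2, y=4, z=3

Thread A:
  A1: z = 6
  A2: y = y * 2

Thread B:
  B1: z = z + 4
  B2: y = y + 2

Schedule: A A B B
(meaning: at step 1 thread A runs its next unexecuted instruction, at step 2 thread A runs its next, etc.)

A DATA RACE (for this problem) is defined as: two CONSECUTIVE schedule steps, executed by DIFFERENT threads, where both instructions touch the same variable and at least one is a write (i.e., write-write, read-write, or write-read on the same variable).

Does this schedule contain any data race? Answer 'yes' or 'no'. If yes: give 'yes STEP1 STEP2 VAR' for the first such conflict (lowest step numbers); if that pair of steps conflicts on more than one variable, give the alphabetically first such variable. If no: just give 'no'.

Answer: no

Derivation:
Steps 1,2: same thread (A). No race.
Steps 2,3: A(r=y,w=y) vs B(r=z,w=z). No conflict.
Steps 3,4: same thread (B). No race.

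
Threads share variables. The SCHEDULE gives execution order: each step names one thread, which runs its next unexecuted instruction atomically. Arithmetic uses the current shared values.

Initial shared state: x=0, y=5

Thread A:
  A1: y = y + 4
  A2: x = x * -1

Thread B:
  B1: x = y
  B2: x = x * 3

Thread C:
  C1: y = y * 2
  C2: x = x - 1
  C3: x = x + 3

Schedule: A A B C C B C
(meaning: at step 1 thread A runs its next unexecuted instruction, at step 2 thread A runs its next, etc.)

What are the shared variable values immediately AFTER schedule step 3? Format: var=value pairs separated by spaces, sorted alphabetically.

Step 1: thread A executes A1 (y = y + 4). Shared: x=0 y=9. PCs: A@1 B@0 C@0
Step 2: thread A executes A2 (x = x * -1). Shared: x=0 y=9. PCs: A@2 B@0 C@0
Step 3: thread B executes B1 (x = y). Shared: x=9 y=9. PCs: A@2 B@1 C@0

Answer: x=9 y=9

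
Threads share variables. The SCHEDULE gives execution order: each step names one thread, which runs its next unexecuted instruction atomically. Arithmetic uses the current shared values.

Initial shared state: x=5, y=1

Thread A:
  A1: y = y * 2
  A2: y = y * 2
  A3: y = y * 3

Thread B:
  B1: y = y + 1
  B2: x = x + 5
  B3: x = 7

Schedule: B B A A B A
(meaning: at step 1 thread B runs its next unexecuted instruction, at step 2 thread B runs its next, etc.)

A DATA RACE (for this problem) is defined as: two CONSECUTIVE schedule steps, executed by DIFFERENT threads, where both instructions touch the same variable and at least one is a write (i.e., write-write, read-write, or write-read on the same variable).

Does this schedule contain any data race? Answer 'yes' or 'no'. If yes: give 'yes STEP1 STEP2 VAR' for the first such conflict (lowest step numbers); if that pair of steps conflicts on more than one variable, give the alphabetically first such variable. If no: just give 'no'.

Steps 1,2: same thread (B). No race.
Steps 2,3: B(r=x,w=x) vs A(r=y,w=y). No conflict.
Steps 3,4: same thread (A). No race.
Steps 4,5: A(r=y,w=y) vs B(r=-,w=x). No conflict.
Steps 5,6: B(r=-,w=x) vs A(r=y,w=y). No conflict.

Answer: no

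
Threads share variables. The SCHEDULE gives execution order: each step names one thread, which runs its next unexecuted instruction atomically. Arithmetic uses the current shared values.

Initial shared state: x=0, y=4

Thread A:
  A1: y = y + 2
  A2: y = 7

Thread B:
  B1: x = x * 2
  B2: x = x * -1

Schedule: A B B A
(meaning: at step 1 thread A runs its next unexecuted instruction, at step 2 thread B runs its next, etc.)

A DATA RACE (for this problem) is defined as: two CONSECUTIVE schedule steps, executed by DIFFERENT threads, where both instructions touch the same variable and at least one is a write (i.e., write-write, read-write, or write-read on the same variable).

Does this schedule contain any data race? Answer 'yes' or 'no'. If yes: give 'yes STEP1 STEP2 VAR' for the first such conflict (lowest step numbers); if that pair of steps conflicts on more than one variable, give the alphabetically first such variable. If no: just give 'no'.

Steps 1,2: A(r=y,w=y) vs B(r=x,w=x). No conflict.
Steps 2,3: same thread (B). No race.
Steps 3,4: B(r=x,w=x) vs A(r=-,w=y). No conflict.

Answer: no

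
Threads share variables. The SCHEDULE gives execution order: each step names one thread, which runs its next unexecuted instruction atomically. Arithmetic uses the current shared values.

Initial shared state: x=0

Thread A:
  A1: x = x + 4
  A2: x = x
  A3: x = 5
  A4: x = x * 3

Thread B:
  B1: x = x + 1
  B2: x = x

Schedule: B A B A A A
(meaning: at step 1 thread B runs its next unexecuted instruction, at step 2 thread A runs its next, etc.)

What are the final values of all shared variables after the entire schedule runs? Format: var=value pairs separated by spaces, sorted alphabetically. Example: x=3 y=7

Answer: x=15

Derivation:
Step 1: thread B executes B1 (x = x + 1). Shared: x=1. PCs: A@0 B@1
Step 2: thread A executes A1 (x = x + 4). Shared: x=5. PCs: A@1 B@1
Step 3: thread B executes B2 (x = x). Shared: x=5. PCs: A@1 B@2
Step 4: thread A executes A2 (x = x). Shared: x=5. PCs: A@2 B@2
Step 5: thread A executes A3 (x = 5). Shared: x=5. PCs: A@3 B@2
Step 6: thread A executes A4 (x = x * 3). Shared: x=15. PCs: A@4 B@2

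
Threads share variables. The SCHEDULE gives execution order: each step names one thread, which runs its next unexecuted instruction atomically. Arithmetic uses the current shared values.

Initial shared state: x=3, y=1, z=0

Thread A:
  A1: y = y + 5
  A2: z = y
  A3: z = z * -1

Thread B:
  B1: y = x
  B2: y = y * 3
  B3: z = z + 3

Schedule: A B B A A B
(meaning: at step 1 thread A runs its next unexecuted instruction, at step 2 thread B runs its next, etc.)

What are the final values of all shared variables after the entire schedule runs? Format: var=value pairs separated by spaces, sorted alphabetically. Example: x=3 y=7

Answer: x=3 y=9 z=-6

Derivation:
Step 1: thread A executes A1 (y = y + 5). Shared: x=3 y=6 z=0. PCs: A@1 B@0
Step 2: thread B executes B1 (y = x). Shared: x=3 y=3 z=0. PCs: A@1 B@1
Step 3: thread B executes B2 (y = y * 3). Shared: x=3 y=9 z=0. PCs: A@1 B@2
Step 4: thread A executes A2 (z = y). Shared: x=3 y=9 z=9. PCs: A@2 B@2
Step 5: thread A executes A3 (z = z * -1). Shared: x=3 y=9 z=-9. PCs: A@3 B@2
Step 6: thread B executes B3 (z = z + 3). Shared: x=3 y=9 z=-6. PCs: A@3 B@3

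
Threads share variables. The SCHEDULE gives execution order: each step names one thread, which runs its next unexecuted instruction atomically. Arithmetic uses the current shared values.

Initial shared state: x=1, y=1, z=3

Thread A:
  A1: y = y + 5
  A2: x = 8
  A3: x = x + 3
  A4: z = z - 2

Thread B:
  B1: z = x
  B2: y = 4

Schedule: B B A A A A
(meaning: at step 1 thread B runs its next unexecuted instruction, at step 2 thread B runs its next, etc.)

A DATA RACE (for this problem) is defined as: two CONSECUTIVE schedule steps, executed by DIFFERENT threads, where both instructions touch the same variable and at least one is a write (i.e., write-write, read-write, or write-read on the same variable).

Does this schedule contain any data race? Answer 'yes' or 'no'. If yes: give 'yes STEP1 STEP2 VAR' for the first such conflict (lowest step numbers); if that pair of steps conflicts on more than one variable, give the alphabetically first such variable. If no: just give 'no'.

Answer: yes 2 3 y

Derivation:
Steps 1,2: same thread (B). No race.
Steps 2,3: B(y = 4) vs A(y = y + 5). RACE on y (W-W).
Steps 3,4: same thread (A). No race.
Steps 4,5: same thread (A). No race.
Steps 5,6: same thread (A). No race.
First conflict at steps 2,3.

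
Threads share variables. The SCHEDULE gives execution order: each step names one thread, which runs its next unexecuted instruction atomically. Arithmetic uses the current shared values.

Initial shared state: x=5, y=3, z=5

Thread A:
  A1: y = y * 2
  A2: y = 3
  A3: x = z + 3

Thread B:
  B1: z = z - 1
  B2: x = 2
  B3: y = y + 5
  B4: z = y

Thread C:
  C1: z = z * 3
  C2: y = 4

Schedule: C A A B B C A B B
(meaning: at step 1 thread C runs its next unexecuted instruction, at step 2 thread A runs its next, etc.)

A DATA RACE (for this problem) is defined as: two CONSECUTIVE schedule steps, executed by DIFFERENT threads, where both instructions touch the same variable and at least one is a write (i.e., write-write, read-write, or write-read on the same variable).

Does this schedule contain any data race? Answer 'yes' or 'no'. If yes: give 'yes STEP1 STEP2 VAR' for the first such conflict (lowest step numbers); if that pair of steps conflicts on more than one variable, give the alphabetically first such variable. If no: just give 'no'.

Answer: no

Derivation:
Steps 1,2: C(r=z,w=z) vs A(r=y,w=y). No conflict.
Steps 2,3: same thread (A). No race.
Steps 3,4: A(r=-,w=y) vs B(r=z,w=z). No conflict.
Steps 4,5: same thread (B). No race.
Steps 5,6: B(r=-,w=x) vs C(r=-,w=y). No conflict.
Steps 6,7: C(r=-,w=y) vs A(r=z,w=x). No conflict.
Steps 7,8: A(r=z,w=x) vs B(r=y,w=y). No conflict.
Steps 8,9: same thread (B). No race.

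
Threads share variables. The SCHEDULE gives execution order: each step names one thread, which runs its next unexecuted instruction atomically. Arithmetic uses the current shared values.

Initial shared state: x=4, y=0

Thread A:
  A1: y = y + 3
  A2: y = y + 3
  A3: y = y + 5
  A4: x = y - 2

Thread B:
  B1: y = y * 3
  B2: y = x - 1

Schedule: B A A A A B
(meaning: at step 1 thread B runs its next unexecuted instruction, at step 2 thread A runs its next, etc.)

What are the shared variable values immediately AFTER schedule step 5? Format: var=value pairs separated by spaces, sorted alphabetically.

Answer: x=9 y=11

Derivation:
Step 1: thread B executes B1 (y = y * 3). Shared: x=4 y=0. PCs: A@0 B@1
Step 2: thread A executes A1 (y = y + 3). Shared: x=4 y=3. PCs: A@1 B@1
Step 3: thread A executes A2 (y = y + 3). Shared: x=4 y=6. PCs: A@2 B@1
Step 4: thread A executes A3 (y = y + 5). Shared: x=4 y=11. PCs: A@3 B@1
Step 5: thread A executes A4 (x = y - 2). Shared: x=9 y=11. PCs: A@4 B@1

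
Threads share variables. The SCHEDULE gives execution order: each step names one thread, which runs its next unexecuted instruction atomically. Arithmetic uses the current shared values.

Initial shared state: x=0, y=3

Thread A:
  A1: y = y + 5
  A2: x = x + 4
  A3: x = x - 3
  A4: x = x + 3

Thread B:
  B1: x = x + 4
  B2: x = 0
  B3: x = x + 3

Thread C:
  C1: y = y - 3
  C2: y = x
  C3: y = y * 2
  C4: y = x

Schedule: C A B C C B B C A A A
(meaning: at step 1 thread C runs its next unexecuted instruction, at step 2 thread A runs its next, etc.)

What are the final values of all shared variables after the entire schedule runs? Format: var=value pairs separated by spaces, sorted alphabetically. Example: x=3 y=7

Step 1: thread C executes C1 (y = y - 3). Shared: x=0 y=0. PCs: A@0 B@0 C@1
Step 2: thread A executes A1 (y = y + 5). Shared: x=0 y=5. PCs: A@1 B@0 C@1
Step 3: thread B executes B1 (x = x + 4). Shared: x=4 y=5. PCs: A@1 B@1 C@1
Step 4: thread C executes C2 (y = x). Shared: x=4 y=4. PCs: A@1 B@1 C@2
Step 5: thread C executes C3 (y = y * 2). Shared: x=4 y=8. PCs: A@1 B@1 C@3
Step 6: thread B executes B2 (x = 0). Shared: x=0 y=8. PCs: A@1 B@2 C@3
Step 7: thread B executes B3 (x = x + 3). Shared: x=3 y=8. PCs: A@1 B@3 C@3
Step 8: thread C executes C4 (y = x). Shared: x=3 y=3. PCs: A@1 B@3 C@4
Step 9: thread A executes A2 (x = x + 4). Shared: x=7 y=3. PCs: A@2 B@3 C@4
Step 10: thread A executes A3 (x = x - 3). Shared: x=4 y=3. PCs: A@3 B@3 C@4
Step 11: thread A executes A4 (x = x + 3). Shared: x=7 y=3. PCs: A@4 B@3 C@4

Answer: x=7 y=3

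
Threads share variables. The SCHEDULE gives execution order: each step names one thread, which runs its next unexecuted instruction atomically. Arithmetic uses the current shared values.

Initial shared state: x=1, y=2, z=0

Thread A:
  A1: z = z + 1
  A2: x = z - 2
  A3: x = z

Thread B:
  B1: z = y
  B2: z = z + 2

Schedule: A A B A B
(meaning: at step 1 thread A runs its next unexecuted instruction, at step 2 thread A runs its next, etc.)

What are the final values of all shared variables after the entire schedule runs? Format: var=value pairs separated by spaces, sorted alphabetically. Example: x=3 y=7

Step 1: thread A executes A1 (z = z + 1). Shared: x=1 y=2 z=1. PCs: A@1 B@0
Step 2: thread A executes A2 (x = z - 2). Shared: x=-1 y=2 z=1. PCs: A@2 B@0
Step 3: thread B executes B1 (z = y). Shared: x=-1 y=2 z=2. PCs: A@2 B@1
Step 4: thread A executes A3 (x = z). Shared: x=2 y=2 z=2. PCs: A@3 B@1
Step 5: thread B executes B2 (z = z + 2). Shared: x=2 y=2 z=4. PCs: A@3 B@2

Answer: x=2 y=2 z=4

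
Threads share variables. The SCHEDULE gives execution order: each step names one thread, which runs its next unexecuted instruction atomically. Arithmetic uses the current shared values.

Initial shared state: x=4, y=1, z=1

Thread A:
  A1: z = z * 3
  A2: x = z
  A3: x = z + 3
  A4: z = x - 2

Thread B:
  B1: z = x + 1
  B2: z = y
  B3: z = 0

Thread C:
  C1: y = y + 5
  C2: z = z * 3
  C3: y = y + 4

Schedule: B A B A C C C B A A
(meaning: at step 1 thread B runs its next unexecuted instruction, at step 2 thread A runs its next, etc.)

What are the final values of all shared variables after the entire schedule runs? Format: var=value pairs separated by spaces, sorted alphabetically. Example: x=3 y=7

Step 1: thread B executes B1 (z = x + 1). Shared: x=4 y=1 z=5. PCs: A@0 B@1 C@0
Step 2: thread A executes A1 (z = z * 3). Shared: x=4 y=1 z=15. PCs: A@1 B@1 C@0
Step 3: thread B executes B2 (z = y). Shared: x=4 y=1 z=1. PCs: A@1 B@2 C@0
Step 4: thread A executes A2 (x = z). Shared: x=1 y=1 z=1. PCs: A@2 B@2 C@0
Step 5: thread C executes C1 (y = y + 5). Shared: x=1 y=6 z=1. PCs: A@2 B@2 C@1
Step 6: thread C executes C2 (z = z * 3). Shared: x=1 y=6 z=3. PCs: A@2 B@2 C@2
Step 7: thread C executes C3 (y = y + 4). Shared: x=1 y=10 z=3. PCs: A@2 B@2 C@3
Step 8: thread B executes B3 (z = 0). Shared: x=1 y=10 z=0. PCs: A@2 B@3 C@3
Step 9: thread A executes A3 (x = z + 3). Shared: x=3 y=10 z=0. PCs: A@3 B@3 C@3
Step 10: thread A executes A4 (z = x - 2). Shared: x=3 y=10 z=1. PCs: A@4 B@3 C@3

Answer: x=3 y=10 z=1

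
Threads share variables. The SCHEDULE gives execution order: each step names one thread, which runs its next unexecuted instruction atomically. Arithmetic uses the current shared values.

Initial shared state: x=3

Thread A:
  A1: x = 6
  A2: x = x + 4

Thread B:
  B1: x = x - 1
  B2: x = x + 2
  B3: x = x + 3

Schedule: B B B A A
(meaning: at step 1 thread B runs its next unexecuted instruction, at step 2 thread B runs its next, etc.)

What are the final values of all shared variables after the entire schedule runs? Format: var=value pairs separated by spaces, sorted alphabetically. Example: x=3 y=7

Answer: x=10

Derivation:
Step 1: thread B executes B1 (x = x - 1). Shared: x=2. PCs: A@0 B@1
Step 2: thread B executes B2 (x = x + 2). Shared: x=4. PCs: A@0 B@2
Step 3: thread B executes B3 (x = x + 3). Shared: x=7. PCs: A@0 B@3
Step 4: thread A executes A1 (x = 6). Shared: x=6. PCs: A@1 B@3
Step 5: thread A executes A2 (x = x + 4). Shared: x=10. PCs: A@2 B@3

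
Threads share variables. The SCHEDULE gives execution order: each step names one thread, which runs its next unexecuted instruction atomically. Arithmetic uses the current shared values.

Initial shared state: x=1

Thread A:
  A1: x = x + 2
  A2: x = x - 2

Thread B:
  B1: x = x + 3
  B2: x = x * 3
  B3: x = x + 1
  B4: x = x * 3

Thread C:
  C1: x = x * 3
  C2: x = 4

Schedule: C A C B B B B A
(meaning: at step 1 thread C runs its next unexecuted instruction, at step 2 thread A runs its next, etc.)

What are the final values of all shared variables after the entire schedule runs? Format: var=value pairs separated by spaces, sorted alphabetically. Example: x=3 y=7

Answer: x=64

Derivation:
Step 1: thread C executes C1 (x = x * 3). Shared: x=3. PCs: A@0 B@0 C@1
Step 2: thread A executes A1 (x = x + 2). Shared: x=5. PCs: A@1 B@0 C@1
Step 3: thread C executes C2 (x = 4). Shared: x=4. PCs: A@1 B@0 C@2
Step 4: thread B executes B1 (x = x + 3). Shared: x=7. PCs: A@1 B@1 C@2
Step 5: thread B executes B2 (x = x * 3). Shared: x=21. PCs: A@1 B@2 C@2
Step 6: thread B executes B3 (x = x + 1). Shared: x=22. PCs: A@1 B@3 C@2
Step 7: thread B executes B4 (x = x * 3). Shared: x=66. PCs: A@1 B@4 C@2
Step 8: thread A executes A2 (x = x - 2). Shared: x=64. PCs: A@2 B@4 C@2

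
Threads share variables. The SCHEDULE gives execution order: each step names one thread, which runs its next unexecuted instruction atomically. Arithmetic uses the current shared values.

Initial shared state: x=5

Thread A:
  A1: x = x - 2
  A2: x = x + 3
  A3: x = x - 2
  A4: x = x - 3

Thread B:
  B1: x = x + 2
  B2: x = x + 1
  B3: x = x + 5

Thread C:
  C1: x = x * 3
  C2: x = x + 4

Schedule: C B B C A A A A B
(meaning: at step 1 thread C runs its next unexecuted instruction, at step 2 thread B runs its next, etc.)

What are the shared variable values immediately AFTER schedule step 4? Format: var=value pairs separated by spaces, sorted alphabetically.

Step 1: thread C executes C1 (x = x * 3). Shared: x=15. PCs: A@0 B@0 C@1
Step 2: thread B executes B1 (x = x + 2). Shared: x=17. PCs: A@0 B@1 C@1
Step 3: thread B executes B2 (x = x + 1). Shared: x=18. PCs: A@0 B@2 C@1
Step 4: thread C executes C2 (x = x + 4). Shared: x=22. PCs: A@0 B@2 C@2

Answer: x=22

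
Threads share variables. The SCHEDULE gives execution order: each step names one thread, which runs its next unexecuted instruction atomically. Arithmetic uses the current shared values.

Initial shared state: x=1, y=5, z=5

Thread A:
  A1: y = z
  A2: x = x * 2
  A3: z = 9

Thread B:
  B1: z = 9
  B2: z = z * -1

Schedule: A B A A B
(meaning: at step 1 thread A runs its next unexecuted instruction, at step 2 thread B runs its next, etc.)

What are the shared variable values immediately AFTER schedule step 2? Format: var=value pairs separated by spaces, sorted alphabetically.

Answer: x=1 y=5 z=9

Derivation:
Step 1: thread A executes A1 (y = z). Shared: x=1 y=5 z=5. PCs: A@1 B@0
Step 2: thread B executes B1 (z = 9). Shared: x=1 y=5 z=9. PCs: A@1 B@1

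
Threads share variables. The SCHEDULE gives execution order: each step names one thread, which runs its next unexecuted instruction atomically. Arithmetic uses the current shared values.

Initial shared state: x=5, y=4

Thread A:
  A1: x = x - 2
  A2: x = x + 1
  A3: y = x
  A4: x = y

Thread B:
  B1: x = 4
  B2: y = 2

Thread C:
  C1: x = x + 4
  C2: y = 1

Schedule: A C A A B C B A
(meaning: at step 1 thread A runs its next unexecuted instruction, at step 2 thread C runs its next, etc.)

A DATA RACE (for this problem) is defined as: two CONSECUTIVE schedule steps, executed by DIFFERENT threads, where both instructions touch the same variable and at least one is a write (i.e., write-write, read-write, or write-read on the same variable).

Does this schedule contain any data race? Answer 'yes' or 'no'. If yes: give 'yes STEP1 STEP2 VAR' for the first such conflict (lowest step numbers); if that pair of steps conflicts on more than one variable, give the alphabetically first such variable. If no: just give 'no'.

Steps 1,2: A(x = x - 2) vs C(x = x + 4). RACE on x (W-W).
Steps 2,3: C(x = x + 4) vs A(x = x + 1). RACE on x (W-W).
Steps 3,4: same thread (A). No race.
Steps 4,5: A(y = x) vs B(x = 4). RACE on x (R-W).
Steps 5,6: B(r=-,w=x) vs C(r=-,w=y). No conflict.
Steps 6,7: C(y = 1) vs B(y = 2). RACE on y (W-W).
Steps 7,8: B(y = 2) vs A(x = y). RACE on y (W-R).
First conflict at steps 1,2.

Answer: yes 1 2 x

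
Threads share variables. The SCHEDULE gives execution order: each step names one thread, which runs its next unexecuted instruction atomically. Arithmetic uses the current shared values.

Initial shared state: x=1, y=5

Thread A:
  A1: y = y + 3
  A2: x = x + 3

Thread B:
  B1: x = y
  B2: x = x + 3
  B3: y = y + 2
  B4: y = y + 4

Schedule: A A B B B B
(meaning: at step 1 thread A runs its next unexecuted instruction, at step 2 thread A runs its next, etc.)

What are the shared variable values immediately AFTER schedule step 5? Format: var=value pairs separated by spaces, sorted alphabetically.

Step 1: thread A executes A1 (y = y + 3). Shared: x=1 y=8. PCs: A@1 B@0
Step 2: thread A executes A2 (x = x + 3). Shared: x=4 y=8. PCs: A@2 B@0
Step 3: thread B executes B1 (x = y). Shared: x=8 y=8. PCs: A@2 B@1
Step 4: thread B executes B2 (x = x + 3). Shared: x=11 y=8. PCs: A@2 B@2
Step 5: thread B executes B3 (y = y + 2). Shared: x=11 y=10. PCs: A@2 B@3

Answer: x=11 y=10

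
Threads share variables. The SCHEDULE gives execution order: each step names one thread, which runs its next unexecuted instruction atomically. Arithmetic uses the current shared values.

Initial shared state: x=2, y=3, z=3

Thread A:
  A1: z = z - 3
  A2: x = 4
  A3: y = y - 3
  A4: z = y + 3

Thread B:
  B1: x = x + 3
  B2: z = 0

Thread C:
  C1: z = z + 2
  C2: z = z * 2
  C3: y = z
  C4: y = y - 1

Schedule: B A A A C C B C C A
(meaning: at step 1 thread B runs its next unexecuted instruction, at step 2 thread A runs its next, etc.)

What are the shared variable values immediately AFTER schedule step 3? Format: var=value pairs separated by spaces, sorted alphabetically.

Step 1: thread B executes B1 (x = x + 3). Shared: x=5 y=3 z=3. PCs: A@0 B@1 C@0
Step 2: thread A executes A1 (z = z - 3). Shared: x=5 y=3 z=0. PCs: A@1 B@1 C@0
Step 3: thread A executes A2 (x = 4). Shared: x=4 y=3 z=0. PCs: A@2 B@1 C@0

Answer: x=4 y=3 z=0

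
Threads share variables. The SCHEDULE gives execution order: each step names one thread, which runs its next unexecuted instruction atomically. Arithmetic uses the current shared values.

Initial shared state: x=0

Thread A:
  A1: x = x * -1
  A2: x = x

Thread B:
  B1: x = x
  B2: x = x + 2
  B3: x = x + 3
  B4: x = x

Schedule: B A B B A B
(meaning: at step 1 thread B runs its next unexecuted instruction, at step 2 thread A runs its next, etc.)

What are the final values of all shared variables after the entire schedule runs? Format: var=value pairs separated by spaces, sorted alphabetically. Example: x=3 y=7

Step 1: thread B executes B1 (x = x). Shared: x=0. PCs: A@0 B@1
Step 2: thread A executes A1 (x = x * -1). Shared: x=0. PCs: A@1 B@1
Step 3: thread B executes B2 (x = x + 2). Shared: x=2. PCs: A@1 B@2
Step 4: thread B executes B3 (x = x + 3). Shared: x=5. PCs: A@1 B@3
Step 5: thread A executes A2 (x = x). Shared: x=5. PCs: A@2 B@3
Step 6: thread B executes B4 (x = x). Shared: x=5. PCs: A@2 B@4

Answer: x=5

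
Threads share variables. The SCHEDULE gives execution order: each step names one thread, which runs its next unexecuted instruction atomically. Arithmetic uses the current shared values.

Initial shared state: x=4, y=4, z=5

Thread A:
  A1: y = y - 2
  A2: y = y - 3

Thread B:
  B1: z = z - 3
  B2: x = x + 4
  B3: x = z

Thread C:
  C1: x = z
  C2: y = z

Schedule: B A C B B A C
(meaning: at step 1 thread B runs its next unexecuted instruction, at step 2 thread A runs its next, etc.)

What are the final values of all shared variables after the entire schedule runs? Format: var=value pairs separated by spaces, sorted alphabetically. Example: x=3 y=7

Answer: x=2 y=2 z=2

Derivation:
Step 1: thread B executes B1 (z = z - 3). Shared: x=4 y=4 z=2. PCs: A@0 B@1 C@0
Step 2: thread A executes A1 (y = y - 2). Shared: x=4 y=2 z=2. PCs: A@1 B@1 C@0
Step 3: thread C executes C1 (x = z). Shared: x=2 y=2 z=2. PCs: A@1 B@1 C@1
Step 4: thread B executes B2 (x = x + 4). Shared: x=6 y=2 z=2. PCs: A@1 B@2 C@1
Step 5: thread B executes B3 (x = z). Shared: x=2 y=2 z=2. PCs: A@1 B@3 C@1
Step 6: thread A executes A2 (y = y - 3). Shared: x=2 y=-1 z=2. PCs: A@2 B@3 C@1
Step 7: thread C executes C2 (y = z). Shared: x=2 y=2 z=2. PCs: A@2 B@3 C@2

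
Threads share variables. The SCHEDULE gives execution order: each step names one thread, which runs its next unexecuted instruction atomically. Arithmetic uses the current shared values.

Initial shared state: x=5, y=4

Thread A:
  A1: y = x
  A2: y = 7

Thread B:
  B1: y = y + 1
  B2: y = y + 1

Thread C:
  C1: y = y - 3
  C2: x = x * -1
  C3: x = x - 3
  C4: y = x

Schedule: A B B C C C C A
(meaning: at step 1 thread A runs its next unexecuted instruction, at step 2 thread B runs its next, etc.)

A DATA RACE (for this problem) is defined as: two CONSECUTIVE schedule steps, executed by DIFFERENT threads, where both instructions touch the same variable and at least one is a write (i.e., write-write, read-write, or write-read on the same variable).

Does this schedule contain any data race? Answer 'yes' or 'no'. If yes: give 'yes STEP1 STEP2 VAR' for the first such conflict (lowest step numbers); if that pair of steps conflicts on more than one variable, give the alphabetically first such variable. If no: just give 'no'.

Steps 1,2: A(y = x) vs B(y = y + 1). RACE on y (W-W).
Steps 2,3: same thread (B). No race.
Steps 3,4: B(y = y + 1) vs C(y = y - 3). RACE on y (W-W).
Steps 4,5: same thread (C). No race.
Steps 5,6: same thread (C). No race.
Steps 6,7: same thread (C). No race.
Steps 7,8: C(y = x) vs A(y = 7). RACE on y (W-W).
First conflict at steps 1,2.

Answer: yes 1 2 y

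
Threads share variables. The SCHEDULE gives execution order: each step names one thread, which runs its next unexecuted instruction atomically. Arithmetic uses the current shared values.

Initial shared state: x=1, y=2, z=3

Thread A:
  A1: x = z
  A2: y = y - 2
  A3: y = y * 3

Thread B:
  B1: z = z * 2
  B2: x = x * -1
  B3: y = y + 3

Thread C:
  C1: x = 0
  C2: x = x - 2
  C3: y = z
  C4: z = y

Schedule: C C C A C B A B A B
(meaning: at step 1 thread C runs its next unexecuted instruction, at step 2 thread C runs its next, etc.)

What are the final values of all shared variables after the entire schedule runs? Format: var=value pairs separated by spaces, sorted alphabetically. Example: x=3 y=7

Step 1: thread C executes C1 (x = 0). Shared: x=0 y=2 z=3. PCs: A@0 B@0 C@1
Step 2: thread C executes C2 (x = x - 2). Shared: x=-2 y=2 z=3. PCs: A@0 B@0 C@2
Step 3: thread C executes C3 (y = z). Shared: x=-2 y=3 z=3. PCs: A@0 B@0 C@3
Step 4: thread A executes A1 (x = z). Shared: x=3 y=3 z=3. PCs: A@1 B@0 C@3
Step 5: thread C executes C4 (z = y). Shared: x=3 y=3 z=3. PCs: A@1 B@0 C@4
Step 6: thread B executes B1 (z = z * 2). Shared: x=3 y=3 z=6. PCs: A@1 B@1 C@4
Step 7: thread A executes A2 (y = y - 2). Shared: x=3 y=1 z=6. PCs: A@2 B@1 C@4
Step 8: thread B executes B2 (x = x * -1). Shared: x=-3 y=1 z=6. PCs: A@2 B@2 C@4
Step 9: thread A executes A3 (y = y * 3). Shared: x=-3 y=3 z=6. PCs: A@3 B@2 C@4
Step 10: thread B executes B3 (y = y + 3). Shared: x=-3 y=6 z=6. PCs: A@3 B@3 C@4

Answer: x=-3 y=6 z=6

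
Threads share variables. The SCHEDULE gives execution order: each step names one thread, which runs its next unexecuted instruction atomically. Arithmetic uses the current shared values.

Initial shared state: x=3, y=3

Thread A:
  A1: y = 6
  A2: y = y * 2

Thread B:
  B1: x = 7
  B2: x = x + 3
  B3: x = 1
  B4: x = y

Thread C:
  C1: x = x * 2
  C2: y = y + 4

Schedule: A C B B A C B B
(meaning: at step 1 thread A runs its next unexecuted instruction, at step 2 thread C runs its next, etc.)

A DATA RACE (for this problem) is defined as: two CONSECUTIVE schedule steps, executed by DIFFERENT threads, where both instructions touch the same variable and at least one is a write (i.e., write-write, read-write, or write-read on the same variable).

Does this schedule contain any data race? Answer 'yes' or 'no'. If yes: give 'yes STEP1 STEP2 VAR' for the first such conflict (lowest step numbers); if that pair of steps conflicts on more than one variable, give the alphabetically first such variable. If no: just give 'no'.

Answer: yes 2 3 x

Derivation:
Steps 1,2: A(r=-,w=y) vs C(r=x,w=x). No conflict.
Steps 2,3: C(x = x * 2) vs B(x = 7). RACE on x (W-W).
Steps 3,4: same thread (B). No race.
Steps 4,5: B(r=x,w=x) vs A(r=y,w=y). No conflict.
Steps 5,6: A(y = y * 2) vs C(y = y + 4). RACE on y (W-W).
Steps 6,7: C(r=y,w=y) vs B(r=-,w=x). No conflict.
Steps 7,8: same thread (B). No race.
First conflict at steps 2,3.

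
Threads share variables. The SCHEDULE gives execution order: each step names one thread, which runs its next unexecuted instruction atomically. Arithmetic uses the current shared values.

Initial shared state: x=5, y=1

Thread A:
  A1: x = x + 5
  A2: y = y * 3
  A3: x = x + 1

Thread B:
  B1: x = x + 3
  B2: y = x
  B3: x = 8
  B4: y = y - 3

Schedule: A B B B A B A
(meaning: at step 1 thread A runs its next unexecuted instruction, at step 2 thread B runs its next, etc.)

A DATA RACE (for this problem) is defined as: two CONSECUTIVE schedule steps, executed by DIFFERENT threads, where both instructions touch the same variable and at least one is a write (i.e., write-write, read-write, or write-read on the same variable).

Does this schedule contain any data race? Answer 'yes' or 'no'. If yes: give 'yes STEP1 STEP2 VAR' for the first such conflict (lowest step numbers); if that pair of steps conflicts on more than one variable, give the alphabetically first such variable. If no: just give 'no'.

Steps 1,2: A(x = x + 5) vs B(x = x + 3). RACE on x (W-W).
Steps 2,3: same thread (B). No race.
Steps 3,4: same thread (B). No race.
Steps 4,5: B(r=-,w=x) vs A(r=y,w=y). No conflict.
Steps 5,6: A(y = y * 3) vs B(y = y - 3). RACE on y (W-W).
Steps 6,7: B(r=y,w=y) vs A(r=x,w=x). No conflict.
First conflict at steps 1,2.

Answer: yes 1 2 x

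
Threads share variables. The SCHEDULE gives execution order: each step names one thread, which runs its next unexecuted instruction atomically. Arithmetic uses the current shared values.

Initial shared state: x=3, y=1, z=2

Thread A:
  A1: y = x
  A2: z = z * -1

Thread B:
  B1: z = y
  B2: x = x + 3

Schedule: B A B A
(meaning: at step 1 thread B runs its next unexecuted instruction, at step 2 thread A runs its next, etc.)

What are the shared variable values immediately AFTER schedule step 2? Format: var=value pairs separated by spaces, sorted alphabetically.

Answer: x=3 y=3 z=1

Derivation:
Step 1: thread B executes B1 (z = y). Shared: x=3 y=1 z=1. PCs: A@0 B@1
Step 2: thread A executes A1 (y = x). Shared: x=3 y=3 z=1. PCs: A@1 B@1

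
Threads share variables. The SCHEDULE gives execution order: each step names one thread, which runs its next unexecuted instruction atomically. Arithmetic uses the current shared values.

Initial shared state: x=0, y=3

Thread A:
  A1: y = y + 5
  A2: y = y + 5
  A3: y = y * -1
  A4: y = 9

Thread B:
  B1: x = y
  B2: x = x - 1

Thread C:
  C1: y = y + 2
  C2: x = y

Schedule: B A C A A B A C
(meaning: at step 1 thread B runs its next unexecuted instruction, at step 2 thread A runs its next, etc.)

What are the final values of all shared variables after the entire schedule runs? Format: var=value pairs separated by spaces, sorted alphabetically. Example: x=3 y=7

Step 1: thread B executes B1 (x = y). Shared: x=3 y=3. PCs: A@0 B@1 C@0
Step 2: thread A executes A1 (y = y + 5). Shared: x=3 y=8. PCs: A@1 B@1 C@0
Step 3: thread C executes C1 (y = y + 2). Shared: x=3 y=10. PCs: A@1 B@1 C@1
Step 4: thread A executes A2 (y = y + 5). Shared: x=3 y=15. PCs: A@2 B@1 C@1
Step 5: thread A executes A3 (y = y * -1). Shared: x=3 y=-15. PCs: A@3 B@1 C@1
Step 6: thread B executes B2 (x = x - 1). Shared: x=2 y=-15. PCs: A@3 B@2 C@1
Step 7: thread A executes A4 (y = 9). Shared: x=2 y=9. PCs: A@4 B@2 C@1
Step 8: thread C executes C2 (x = y). Shared: x=9 y=9. PCs: A@4 B@2 C@2

Answer: x=9 y=9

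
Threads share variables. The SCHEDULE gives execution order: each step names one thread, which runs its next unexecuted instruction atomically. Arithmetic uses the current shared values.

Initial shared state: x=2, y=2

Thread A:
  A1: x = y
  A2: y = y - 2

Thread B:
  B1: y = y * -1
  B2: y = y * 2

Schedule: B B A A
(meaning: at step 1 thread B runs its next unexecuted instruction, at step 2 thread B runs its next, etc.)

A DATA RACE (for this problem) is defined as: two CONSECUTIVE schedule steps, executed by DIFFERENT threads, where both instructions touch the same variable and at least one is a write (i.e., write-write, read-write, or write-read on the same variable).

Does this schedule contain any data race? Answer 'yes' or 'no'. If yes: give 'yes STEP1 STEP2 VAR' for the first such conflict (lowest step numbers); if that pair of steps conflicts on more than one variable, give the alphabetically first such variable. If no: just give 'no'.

Steps 1,2: same thread (B). No race.
Steps 2,3: B(y = y * 2) vs A(x = y). RACE on y (W-R).
Steps 3,4: same thread (A). No race.
First conflict at steps 2,3.

Answer: yes 2 3 y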